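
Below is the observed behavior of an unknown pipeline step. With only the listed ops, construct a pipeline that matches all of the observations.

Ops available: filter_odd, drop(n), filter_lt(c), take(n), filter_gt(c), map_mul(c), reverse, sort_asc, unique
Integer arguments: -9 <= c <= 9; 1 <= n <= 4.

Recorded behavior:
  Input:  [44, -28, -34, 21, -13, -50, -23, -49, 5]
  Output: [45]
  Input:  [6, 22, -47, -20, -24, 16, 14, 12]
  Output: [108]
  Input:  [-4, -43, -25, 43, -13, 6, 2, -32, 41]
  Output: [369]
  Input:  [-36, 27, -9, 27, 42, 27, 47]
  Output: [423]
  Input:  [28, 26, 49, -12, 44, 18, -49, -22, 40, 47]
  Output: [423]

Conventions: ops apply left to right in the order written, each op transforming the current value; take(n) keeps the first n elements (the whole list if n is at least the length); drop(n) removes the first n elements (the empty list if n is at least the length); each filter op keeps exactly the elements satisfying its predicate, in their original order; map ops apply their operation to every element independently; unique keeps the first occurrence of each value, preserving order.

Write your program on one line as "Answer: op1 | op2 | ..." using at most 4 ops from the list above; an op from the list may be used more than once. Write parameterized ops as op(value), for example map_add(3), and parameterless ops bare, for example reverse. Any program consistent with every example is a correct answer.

reverse | map_mul(3) | map_mul(3) | take(1)

Check, running the answer program on each example:
  [44, -28, -34, 21, -13, -50, -23, -49, 5] -> [5, -49, -23, -50, -13, 21, -34, -28, 44] -> [15, -147, -69, -150, -39, 63, -102, -84, 132] -> [45, -441, -207, -450, -117, 189, -306, -252, 396] -> [45]
  [6, 22, -47, -20, -24, 16, 14, 12] -> [12, 14, 16, -24, -20, -47, 22, 6] -> [36, 42, 48, -72, -60, -141, 66, 18] -> [108, 126, 144, -216, -180, -423, 198, 54] -> [108]
  [-4, -43, -25, 43, -13, 6, 2, -32, 41] -> [41, -32, 2, 6, -13, 43, -25, -43, -4] -> [123, -96, 6, 18, -39, 129, -75, -129, -12] -> [369, -288, 18, 54, -117, 387, -225, -387, -36] -> [369]
  [-36, 27, -9, 27, 42, 27, 47] -> [47, 27, 42, 27, -9, 27, -36] -> [141, 81, 126, 81, -27, 81, -108] -> [423, 243, 378, 243, -81, 243, -324] -> [423]
  [28, 26, 49, -12, 44, 18, -49, -22, 40, 47] -> [47, 40, -22, -49, 18, 44, -12, 49, 26, 28] -> [141, 120, -66, -147, 54, 132, -36, 147, 78, 84] -> [423, 360, -198, -441, 162, 396, -108, 441, 234, 252] -> [423]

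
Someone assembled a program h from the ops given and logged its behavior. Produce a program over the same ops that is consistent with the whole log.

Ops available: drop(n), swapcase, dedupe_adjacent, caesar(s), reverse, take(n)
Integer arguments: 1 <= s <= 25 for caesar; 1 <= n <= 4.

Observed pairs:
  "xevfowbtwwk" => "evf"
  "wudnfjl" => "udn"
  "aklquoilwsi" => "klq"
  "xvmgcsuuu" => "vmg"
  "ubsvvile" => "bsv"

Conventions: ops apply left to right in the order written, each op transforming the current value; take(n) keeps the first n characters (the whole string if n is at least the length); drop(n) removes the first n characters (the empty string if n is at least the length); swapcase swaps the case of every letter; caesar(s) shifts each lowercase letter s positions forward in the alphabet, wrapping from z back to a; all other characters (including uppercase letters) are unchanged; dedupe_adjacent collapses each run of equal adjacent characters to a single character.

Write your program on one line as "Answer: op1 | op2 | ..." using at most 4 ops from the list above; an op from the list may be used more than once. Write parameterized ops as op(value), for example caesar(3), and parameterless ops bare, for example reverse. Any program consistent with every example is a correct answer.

dedupe_adjacent | drop(1) | take(3)

Check, running the answer program on each example:
  "xevfowbtwwk" -> "xevfowbtwk" -> "evfowbtwk" -> "evf"
  "wudnfjl" -> "wudnfjl" -> "udnfjl" -> "udn"
  "aklquoilwsi" -> "aklquoilwsi" -> "klquoilwsi" -> "klq"
  "xvmgcsuuu" -> "xvmgcsu" -> "vmgcsu" -> "vmg"
  "ubsvvile" -> "ubsvile" -> "bsvile" -> "bsv"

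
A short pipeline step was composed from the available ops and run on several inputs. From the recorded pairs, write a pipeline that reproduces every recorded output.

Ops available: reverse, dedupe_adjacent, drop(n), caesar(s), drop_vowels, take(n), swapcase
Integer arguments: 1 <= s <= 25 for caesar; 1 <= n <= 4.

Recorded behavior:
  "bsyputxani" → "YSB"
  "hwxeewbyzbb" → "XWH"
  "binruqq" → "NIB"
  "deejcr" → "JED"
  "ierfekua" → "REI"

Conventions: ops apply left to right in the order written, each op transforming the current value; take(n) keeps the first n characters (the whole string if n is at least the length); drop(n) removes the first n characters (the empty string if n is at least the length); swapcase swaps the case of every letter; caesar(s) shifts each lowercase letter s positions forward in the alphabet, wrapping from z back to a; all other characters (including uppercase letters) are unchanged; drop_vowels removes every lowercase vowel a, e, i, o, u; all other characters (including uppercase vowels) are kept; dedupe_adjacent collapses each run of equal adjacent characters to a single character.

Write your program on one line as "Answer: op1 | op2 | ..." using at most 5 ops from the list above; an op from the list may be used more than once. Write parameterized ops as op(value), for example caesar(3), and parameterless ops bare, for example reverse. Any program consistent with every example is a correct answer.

dedupe_adjacent | take(3) | reverse | swapcase

Check, running the answer program on each example:
  "bsyputxani" -> "bsyputxani" -> "bsy" -> "ysb" -> "YSB"
  "hwxeewbyzbb" -> "hwxewbyzb" -> "hwx" -> "xwh" -> "XWH"
  "binruqq" -> "binruq" -> "bin" -> "nib" -> "NIB"
  "deejcr" -> "dejcr" -> "dej" -> "jed" -> "JED"
  "ierfekua" -> "ierfekua" -> "ier" -> "rei" -> "REI"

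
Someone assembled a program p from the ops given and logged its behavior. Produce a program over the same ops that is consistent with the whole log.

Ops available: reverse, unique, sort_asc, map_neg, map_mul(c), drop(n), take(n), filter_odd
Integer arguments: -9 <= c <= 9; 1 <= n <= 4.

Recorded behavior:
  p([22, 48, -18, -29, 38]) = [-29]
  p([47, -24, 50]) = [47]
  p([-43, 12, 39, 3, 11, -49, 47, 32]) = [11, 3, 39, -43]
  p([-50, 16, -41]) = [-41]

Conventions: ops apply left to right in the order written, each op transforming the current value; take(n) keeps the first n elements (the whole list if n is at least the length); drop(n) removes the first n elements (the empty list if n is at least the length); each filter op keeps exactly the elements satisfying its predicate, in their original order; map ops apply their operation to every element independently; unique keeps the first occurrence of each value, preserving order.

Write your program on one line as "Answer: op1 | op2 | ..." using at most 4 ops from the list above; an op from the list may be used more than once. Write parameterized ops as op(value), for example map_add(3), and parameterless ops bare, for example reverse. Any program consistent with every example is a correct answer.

filter_odd | take(4) | reverse

Check, running the answer program on each example:
  [22, 48, -18, -29, 38] -> [-29] -> [-29] -> [-29]
  [47, -24, 50] -> [47] -> [47] -> [47]
  [-43, 12, 39, 3, 11, -49, 47, 32] -> [-43, 39, 3, 11, -49, 47] -> [-43, 39, 3, 11] -> [11, 3, 39, -43]
  [-50, 16, -41] -> [-41] -> [-41] -> [-41]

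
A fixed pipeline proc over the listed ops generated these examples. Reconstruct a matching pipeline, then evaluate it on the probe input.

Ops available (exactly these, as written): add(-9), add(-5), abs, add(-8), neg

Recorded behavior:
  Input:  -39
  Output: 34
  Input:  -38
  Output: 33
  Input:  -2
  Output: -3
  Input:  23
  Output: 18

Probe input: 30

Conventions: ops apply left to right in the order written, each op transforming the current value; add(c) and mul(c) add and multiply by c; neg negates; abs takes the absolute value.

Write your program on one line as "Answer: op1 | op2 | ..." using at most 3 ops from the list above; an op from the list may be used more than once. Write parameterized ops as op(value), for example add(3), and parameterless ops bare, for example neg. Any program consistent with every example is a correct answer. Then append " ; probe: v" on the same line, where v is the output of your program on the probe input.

abs | add(-5) ; probe: 25

Check, running the answer program on each example:
  -39 -> 39 -> 34
  -38 -> 38 -> 33
  -2 -> 2 -> -3
  23 -> 23 -> 18
  probe: 30 -> 30 -> 25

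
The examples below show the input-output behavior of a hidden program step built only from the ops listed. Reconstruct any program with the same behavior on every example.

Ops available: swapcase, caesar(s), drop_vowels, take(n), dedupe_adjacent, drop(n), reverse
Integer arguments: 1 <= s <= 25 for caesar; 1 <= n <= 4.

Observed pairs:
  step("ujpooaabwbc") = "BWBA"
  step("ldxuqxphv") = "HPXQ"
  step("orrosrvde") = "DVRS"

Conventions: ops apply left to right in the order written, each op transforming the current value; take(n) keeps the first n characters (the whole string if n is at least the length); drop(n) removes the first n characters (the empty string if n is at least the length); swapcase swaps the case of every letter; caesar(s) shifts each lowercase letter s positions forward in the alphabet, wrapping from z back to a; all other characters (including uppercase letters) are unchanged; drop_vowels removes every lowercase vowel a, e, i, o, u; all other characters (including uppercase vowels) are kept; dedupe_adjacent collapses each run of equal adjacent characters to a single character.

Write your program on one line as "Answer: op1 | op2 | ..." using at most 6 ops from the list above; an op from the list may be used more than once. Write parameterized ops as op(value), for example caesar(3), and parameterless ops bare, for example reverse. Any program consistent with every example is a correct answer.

swapcase | reverse | swapcase | drop(1) | take(4) | swapcase

Check, running the answer program on each example:
  "ujpooaabwbc" -> "UJPOOAABWBC" -> "CBWBAAOOPJU" -> "cbwbaaoopju" -> "bwbaaoopju" -> "bwba" -> "BWBA"
  "ldxuqxphv" -> "LDXUQXPHV" -> "VHPXQUXDL" -> "vhpxquxdl" -> "hpxquxdl" -> "hpxq" -> "HPXQ"
  "orrosrvde" -> "ORROSRVDE" -> "EDVRSORRO" -> "edvrsorro" -> "dvrsorro" -> "dvrs" -> "DVRS"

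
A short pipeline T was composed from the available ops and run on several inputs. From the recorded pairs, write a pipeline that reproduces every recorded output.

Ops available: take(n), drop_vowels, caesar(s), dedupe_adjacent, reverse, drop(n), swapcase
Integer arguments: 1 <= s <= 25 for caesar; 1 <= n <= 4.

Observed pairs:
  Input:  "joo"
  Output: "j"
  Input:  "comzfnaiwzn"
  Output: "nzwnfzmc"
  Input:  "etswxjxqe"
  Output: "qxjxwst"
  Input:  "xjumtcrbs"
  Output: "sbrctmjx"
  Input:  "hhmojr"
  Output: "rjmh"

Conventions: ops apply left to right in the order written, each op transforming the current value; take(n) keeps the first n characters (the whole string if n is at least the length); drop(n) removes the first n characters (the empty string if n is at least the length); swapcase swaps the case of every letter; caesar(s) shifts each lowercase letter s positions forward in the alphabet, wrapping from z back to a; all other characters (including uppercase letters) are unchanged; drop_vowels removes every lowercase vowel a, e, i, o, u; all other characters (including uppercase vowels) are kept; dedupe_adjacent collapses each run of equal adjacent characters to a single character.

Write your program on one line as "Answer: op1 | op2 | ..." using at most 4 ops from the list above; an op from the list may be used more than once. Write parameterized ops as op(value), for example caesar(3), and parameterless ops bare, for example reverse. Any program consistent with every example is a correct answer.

reverse | dedupe_adjacent | drop_vowels

Check, running the answer program on each example:
  "joo" -> "ooj" -> "oj" -> "j"
  "comzfnaiwzn" -> "nzwianfzmoc" -> "nzwianfzmoc" -> "nzwnfzmc"
  "etswxjxqe" -> "eqxjxwste" -> "eqxjxwste" -> "qxjxwst"
  "xjumtcrbs" -> "sbrctmujx" -> "sbrctmujx" -> "sbrctmjx"
  "hhmojr" -> "rjomhh" -> "rjomh" -> "rjmh"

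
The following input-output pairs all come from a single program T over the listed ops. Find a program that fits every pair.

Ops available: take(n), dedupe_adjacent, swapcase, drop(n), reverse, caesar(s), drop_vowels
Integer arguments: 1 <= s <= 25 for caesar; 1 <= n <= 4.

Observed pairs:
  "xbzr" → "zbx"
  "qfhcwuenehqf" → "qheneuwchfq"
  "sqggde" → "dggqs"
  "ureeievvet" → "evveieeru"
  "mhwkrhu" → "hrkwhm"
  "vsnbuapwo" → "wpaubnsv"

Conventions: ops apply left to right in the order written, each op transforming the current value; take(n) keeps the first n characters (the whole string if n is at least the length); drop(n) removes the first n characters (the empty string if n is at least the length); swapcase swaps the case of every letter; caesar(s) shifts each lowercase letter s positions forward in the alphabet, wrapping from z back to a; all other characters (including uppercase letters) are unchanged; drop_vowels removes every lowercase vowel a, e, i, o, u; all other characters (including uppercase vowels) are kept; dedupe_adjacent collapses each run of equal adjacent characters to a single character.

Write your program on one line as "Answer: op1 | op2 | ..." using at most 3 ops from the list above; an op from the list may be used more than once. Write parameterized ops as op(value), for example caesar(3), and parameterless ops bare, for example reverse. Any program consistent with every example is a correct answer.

reverse | drop(1)

Check, running the answer program on each example:
  "xbzr" -> "rzbx" -> "zbx"
  "qfhcwuenehqf" -> "fqheneuwchfq" -> "qheneuwchfq"
  "sqggde" -> "edggqs" -> "dggqs"
  "ureeievvet" -> "tevveieeru" -> "evveieeru"
  "mhwkrhu" -> "uhrkwhm" -> "hrkwhm"
  "vsnbuapwo" -> "owpaubnsv" -> "wpaubnsv"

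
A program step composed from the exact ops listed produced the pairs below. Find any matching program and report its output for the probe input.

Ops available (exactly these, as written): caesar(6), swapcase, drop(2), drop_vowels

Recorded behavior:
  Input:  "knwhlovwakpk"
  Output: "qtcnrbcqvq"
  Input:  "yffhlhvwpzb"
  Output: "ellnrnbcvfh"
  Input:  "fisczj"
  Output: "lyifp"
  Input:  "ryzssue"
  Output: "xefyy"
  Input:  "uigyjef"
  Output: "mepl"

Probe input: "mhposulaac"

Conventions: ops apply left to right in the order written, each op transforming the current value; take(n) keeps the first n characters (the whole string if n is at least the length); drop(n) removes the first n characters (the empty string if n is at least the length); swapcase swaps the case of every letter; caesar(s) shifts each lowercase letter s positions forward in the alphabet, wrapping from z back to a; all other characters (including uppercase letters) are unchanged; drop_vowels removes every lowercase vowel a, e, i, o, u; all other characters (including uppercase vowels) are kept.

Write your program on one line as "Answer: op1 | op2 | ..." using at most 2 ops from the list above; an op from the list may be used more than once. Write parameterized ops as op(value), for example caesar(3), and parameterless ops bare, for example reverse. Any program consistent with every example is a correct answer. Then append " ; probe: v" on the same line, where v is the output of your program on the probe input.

drop_vowels | caesar(6) ; probe: "snvyri"

Check, running the answer program on each example:
  "knwhlovwakpk" -> "knwhlvwkpk" -> "qtcnrbcqvq"
  "yffhlhvwpzb" -> "yffhlhvwpzb" -> "ellnrnbcvfh"
  "fisczj" -> "fsczj" -> "lyifp"
  "ryzssue" -> "ryzss" -> "xefyy"
  "uigyjef" -> "gyjf" -> "mepl"
  probe: "mhposulaac" -> "mhpslc" -> "snvyri"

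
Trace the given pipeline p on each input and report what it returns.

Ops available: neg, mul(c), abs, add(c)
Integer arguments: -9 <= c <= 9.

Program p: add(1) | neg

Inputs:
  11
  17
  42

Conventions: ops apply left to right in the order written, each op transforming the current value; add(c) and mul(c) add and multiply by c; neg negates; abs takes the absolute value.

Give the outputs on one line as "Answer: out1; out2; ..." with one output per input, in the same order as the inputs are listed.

-12; -18; -43

Execution, op by op:
  11 -> 12 -> -12
  17 -> 18 -> -18
  42 -> 43 -> -43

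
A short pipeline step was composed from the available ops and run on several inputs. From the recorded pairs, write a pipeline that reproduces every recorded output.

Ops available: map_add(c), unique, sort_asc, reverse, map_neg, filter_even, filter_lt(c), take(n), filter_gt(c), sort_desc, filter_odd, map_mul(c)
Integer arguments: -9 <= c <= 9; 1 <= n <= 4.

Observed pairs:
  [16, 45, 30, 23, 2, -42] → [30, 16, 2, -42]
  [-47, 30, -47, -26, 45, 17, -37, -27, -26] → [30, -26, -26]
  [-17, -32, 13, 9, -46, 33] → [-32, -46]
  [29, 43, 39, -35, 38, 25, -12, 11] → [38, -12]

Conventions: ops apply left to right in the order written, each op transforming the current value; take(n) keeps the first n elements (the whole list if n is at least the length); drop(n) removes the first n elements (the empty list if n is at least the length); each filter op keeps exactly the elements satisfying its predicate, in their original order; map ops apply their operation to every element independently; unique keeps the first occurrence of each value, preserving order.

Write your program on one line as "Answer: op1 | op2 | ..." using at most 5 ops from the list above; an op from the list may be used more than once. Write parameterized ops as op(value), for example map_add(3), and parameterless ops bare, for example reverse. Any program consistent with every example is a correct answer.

map_neg | sort_asc | filter_even | map_neg

Check, running the answer program on each example:
  [16, 45, 30, 23, 2, -42] -> [-16, -45, -30, -23, -2, 42] -> [-45, -30, -23, -16, -2, 42] -> [-30, -16, -2, 42] -> [30, 16, 2, -42]
  [-47, 30, -47, -26, 45, 17, -37, -27, -26] -> [47, -30, 47, 26, -45, -17, 37, 27, 26] -> [-45, -30, -17, 26, 26, 27, 37, 47, 47] -> [-30, 26, 26] -> [30, -26, -26]
  [-17, -32, 13, 9, -46, 33] -> [17, 32, -13, -9, 46, -33] -> [-33, -13, -9, 17, 32, 46] -> [32, 46] -> [-32, -46]
  [29, 43, 39, -35, 38, 25, -12, 11] -> [-29, -43, -39, 35, -38, -25, 12, -11] -> [-43, -39, -38, -29, -25, -11, 12, 35] -> [-38, 12] -> [38, -12]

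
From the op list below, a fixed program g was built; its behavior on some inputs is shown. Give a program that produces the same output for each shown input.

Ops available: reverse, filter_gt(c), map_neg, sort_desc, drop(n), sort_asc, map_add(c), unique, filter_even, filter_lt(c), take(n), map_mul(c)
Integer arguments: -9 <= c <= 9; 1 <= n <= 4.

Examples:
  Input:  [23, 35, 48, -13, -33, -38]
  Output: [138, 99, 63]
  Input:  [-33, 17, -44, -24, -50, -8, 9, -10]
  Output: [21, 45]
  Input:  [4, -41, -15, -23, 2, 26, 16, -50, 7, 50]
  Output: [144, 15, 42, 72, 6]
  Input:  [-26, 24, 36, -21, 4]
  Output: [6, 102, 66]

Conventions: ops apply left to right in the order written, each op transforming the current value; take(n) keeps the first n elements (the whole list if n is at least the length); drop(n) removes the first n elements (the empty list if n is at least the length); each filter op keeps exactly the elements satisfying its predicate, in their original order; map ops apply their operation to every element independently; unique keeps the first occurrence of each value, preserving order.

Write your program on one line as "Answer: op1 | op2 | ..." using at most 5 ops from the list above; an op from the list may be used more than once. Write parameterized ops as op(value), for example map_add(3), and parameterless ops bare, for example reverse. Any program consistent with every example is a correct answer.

reverse | map_mul(3) | filter_gt(-9) | filter_gt(9) | map_add(-6)

Check, running the answer program on each example:
  [23, 35, 48, -13, -33, -38] -> [-38, -33, -13, 48, 35, 23] -> [-114, -99, -39, 144, 105, 69] -> [144, 105, 69] -> [144, 105, 69] -> [138, 99, 63]
  [-33, 17, -44, -24, -50, -8, 9, -10] -> [-10, 9, -8, -50, -24, -44, 17, -33] -> [-30, 27, -24, -150, -72, -132, 51, -99] -> [27, 51] -> [27, 51] -> [21, 45]
  [4, -41, -15, -23, 2, 26, 16, -50, 7, 50] -> [50, 7, -50, 16, 26, 2, -23, -15, -41, 4] -> [150, 21, -150, 48, 78, 6, -69, -45, -123, 12] -> [150, 21, 48, 78, 6, 12] -> [150, 21, 48, 78, 12] -> [144, 15, 42, 72, 6]
  [-26, 24, 36, -21, 4] -> [4, -21, 36, 24, -26] -> [12, -63, 108, 72, -78] -> [12, 108, 72] -> [12, 108, 72] -> [6, 102, 66]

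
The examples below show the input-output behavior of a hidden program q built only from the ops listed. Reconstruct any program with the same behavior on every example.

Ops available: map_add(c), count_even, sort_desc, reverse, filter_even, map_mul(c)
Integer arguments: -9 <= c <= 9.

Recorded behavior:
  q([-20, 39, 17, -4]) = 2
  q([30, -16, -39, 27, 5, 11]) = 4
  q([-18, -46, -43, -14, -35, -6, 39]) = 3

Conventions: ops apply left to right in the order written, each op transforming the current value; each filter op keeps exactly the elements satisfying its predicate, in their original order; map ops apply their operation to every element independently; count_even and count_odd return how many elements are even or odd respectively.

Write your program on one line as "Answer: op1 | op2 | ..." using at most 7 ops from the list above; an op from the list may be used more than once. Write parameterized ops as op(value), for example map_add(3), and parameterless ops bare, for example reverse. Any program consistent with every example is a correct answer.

map_add(3) | map_add(6) | filter_even | map_mul(-5) | map_mul(8) | count_even

Check, running the answer program on each example:
  [-20, 39, 17, -4] -> [-17, 42, 20, -1] -> [-11, 48, 26, 5] -> [48, 26] -> [-240, -130] -> [-1920, -1040] -> 2
  [30, -16, -39, 27, 5, 11] -> [33, -13, -36, 30, 8, 14] -> [39, -7, -30, 36, 14, 20] -> [-30, 36, 14, 20] -> [150, -180, -70, -100] -> [1200, -1440, -560, -800] -> 4
  [-18, -46, -43, -14, -35, -6, 39] -> [-15, -43, -40, -11, -32, -3, 42] -> [-9, -37, -34, -5, -26, 3, 48] -> [-34, -26, 48] -> [170, 130, -240] -> [1360, 1040, -1920] -> 3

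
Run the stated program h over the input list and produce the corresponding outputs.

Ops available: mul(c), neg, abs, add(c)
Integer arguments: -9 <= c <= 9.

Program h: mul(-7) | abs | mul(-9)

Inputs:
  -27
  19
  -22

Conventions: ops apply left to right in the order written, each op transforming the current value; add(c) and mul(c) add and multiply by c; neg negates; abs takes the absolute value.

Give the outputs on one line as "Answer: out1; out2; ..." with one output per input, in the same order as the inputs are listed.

Execution, op by op:
  -27 -> 189 -> 189 -> -1701
  19 -> -133 -> 133 -> -1197
  -22 -> 154 -> 154 -> -1386

-1701; -1197; -1386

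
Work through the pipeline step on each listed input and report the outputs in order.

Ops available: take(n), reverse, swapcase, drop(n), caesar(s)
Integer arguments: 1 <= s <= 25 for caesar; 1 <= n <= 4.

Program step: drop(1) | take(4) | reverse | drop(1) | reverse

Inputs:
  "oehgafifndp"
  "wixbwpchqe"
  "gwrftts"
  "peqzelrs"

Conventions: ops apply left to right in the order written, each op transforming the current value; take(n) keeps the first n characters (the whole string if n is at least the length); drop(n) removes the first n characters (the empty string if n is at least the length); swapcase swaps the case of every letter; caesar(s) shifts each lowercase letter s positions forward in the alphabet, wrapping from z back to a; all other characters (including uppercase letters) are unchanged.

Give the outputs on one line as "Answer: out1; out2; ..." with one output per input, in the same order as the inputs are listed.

Execution, op by op:
  "oehgafifndp" -> "ehgafifndp" -> "ehga" -> "aghe" -> "ghe" -> "ehg"
  "wixbwpchqe" -> "ixbwpchqe" -> "ixbw" -> "wbxi" -> "bxi" -> "ixb"
  "gwrftts" -> "wrftts" -> "wrft" -> "tfrw" -> "frw" -> "wrf"
  "peqzelrs" -> "eqzelrs" -> "eqze" -> "ezqe" -> "zqe" -> "eqz"

"ehg"; "ixb"; "wrf"; "eqz"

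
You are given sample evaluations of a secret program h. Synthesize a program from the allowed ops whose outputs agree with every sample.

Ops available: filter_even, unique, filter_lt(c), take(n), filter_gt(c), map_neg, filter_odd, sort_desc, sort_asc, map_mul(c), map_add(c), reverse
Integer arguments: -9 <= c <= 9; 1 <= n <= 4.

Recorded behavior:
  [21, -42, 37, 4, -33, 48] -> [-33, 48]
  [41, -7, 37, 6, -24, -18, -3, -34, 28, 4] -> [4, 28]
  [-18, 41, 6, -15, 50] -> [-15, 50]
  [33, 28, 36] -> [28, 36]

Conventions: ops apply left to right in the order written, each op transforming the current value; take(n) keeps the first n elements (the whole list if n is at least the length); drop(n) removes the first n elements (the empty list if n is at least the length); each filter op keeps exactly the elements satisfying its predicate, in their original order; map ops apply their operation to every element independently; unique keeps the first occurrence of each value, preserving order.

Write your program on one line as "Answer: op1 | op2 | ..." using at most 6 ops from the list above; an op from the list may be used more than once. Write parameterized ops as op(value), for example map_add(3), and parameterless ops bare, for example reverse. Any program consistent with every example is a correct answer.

reverse | take(4) | take(2) | sort_desc | reverse

Check, running the answer program on each example:
  [21, -42, 37, 4, -33, 48] -> [48, -33, 4, 37, -42, 21] -> [48, -33, 4, 37] -> [48, -33] -> [48, -33] -> [-33, 48]
  [41, -7, 37, 6, -24, -18, -3, -34, 28, 4] -> [4, 28, -34, -3, -18, -24, 6, 37, -7, 41] -> [4, 28, -34, -3] -> [4, 28] -> [28, 4] -> [4, 28]
  [-18, 41, 6, -15, 50] -> [50, -15, 6, 41, -18] -> [50, -15, 6, 41] -> [50, -15] -> [50, -15] -> [-15, 50]
  [33, 28, 36] -> [36, 28, 33] -> [36, 28, 33] -> [36, 28] -> [36, 28] -> [28, 36]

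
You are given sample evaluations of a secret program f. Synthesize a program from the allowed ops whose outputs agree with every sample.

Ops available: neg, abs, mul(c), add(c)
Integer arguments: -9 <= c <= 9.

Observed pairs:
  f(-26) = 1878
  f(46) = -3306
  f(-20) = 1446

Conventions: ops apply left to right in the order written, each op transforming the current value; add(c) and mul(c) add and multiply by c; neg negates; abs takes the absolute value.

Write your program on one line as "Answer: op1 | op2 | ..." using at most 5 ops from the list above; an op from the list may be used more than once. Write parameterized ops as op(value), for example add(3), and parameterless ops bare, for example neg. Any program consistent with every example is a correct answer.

mul(9) | mul(-8) | add(2) | add(4)

Check, running the answer program on each example:
  -26 -> -234 -> 1872 -> 1874 -> 1878
  46 -> 414 -> -3312 -> -3310 -> -3306
  -20 -> -180 -> 1440 -> 1442 -> 1446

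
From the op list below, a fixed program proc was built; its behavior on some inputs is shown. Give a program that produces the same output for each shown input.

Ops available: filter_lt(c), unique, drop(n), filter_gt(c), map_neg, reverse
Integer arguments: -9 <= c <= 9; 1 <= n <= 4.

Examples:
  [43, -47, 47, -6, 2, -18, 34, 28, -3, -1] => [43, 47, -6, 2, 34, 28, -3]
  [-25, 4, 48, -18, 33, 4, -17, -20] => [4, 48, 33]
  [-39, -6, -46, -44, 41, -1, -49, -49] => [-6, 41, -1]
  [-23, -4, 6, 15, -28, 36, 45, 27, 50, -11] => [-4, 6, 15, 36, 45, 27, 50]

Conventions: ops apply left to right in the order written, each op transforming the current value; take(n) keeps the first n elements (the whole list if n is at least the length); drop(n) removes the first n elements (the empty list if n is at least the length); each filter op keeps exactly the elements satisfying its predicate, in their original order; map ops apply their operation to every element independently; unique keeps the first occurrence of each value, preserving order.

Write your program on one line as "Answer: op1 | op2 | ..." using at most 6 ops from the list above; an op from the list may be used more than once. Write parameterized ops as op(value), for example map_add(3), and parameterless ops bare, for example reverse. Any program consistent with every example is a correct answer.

unique | reverse | drop(1) | reverse | filter_gt(-9)

Check, running the answer program on each example:
  [43, -47, 47, -6, 2, -18, 34, 28, -3, -1] -> [43, -47, 47, -6, 2, -18, 34, 28, -3, -1] -> [-1, -3, 28, 34, -18, 2, -6, 47, -47, 43] -> [-3, 28, 34, -18, 2, -6, 47, -47, 43] -> [43, -47, 47, -6, 2, -18, 34, 28, -3] -> [43, 47, -6, 2, 34, 28, -3]
  [-25, 4, 48, -18, 33, 4, -17, -20] -> [-25, 4, 48, -18, 33, -17, -20] -> [-20, -17, 33, -18, 48, 4, -25] -> [-17, 33, -18, 48, 4, -25] -> [-25, 4, 48, -18, 33, -17] -> [4, 48, 33]
  [-39, -6, -46, -44, 41, -1, -49, -49] -> [-39, -6, -46, -44, 41, -1, -49] -> [-49, -1, 41, -44, -46, -6, -39] -> [-1, 41, -44, -46, -6, -39] -> [-39, -6, -46, -44, 41, -1] -> [-6, 41, -1]
  [-23, -4, 6, 15, -28, 36, 45, 27, 50, -11] -> [-23, -4, 6, 15, -28, 36, 45, 27, 50, -11] -> [-11, 50, 27, 45, 36, -28, 15, 6, -4, -23] -> [50, 27, 45, 36, -28, 15, 6, -4, -23] -> [-23, -4, 6, 15, -28, 36, 45, 27, 50] -> [-4, 6, 15, 36, 45, 27, 50]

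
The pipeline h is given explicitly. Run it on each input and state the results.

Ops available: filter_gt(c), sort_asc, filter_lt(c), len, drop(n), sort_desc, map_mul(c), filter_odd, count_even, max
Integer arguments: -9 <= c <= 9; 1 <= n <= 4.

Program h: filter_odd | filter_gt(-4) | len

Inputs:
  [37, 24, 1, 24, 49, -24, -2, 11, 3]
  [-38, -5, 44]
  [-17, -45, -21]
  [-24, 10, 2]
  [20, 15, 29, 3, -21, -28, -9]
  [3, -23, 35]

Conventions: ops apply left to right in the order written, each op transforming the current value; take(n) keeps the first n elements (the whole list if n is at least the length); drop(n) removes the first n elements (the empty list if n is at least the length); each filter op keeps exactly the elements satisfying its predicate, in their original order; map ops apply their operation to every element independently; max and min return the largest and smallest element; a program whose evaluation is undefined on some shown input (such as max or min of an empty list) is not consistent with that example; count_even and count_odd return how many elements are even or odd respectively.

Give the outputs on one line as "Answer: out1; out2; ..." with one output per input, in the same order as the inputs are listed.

Execution, op by op:
  [37, 24, 1, 24, 49, -24, -2, 11, 3] -> [37, 1, 49, 11, 3] -> [37, 1, 49, 11, 3] -> 5
  [-38, -5, 44] -> [-5] -> [] -> 0
  [-17, -45, -21] -> [-17, -45, -21] -> [] -> 0
  [-24, 10, 2] -> [] -> [] -> 0
  [20, 15, 29, 3, -21, -28, -9] -> [15, 29, 3, -21, -9] -> [15, 29, 3] -> 3
  [3, -23, 35] -> [3, -23, 35] -> [3, 35] -> 2

5; 0; 0; 0; 3; 2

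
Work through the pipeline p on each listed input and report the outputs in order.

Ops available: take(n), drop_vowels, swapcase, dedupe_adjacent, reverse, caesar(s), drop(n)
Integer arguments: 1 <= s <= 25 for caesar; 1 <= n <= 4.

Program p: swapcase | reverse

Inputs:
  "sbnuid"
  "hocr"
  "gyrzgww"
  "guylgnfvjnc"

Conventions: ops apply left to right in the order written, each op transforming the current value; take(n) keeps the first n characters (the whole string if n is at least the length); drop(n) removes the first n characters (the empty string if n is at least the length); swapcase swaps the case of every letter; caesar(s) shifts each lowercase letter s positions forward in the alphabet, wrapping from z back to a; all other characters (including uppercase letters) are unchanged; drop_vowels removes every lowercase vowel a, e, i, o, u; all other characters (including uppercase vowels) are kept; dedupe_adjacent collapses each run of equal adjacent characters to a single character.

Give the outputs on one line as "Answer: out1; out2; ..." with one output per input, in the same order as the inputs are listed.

"DIUNBS"; "RCOH"; "WWGZRYG"; "CNJVFNGLYUG"

Execution, op by op:
  "sbnuid" -> "SBNUID" -> "DIUNBS"
  "hocr" -> "HOCR" -> "RCOH"
  "gyrzgww" -> "GYRZGWW" -> "WWGZRYG"
  "guylgnfvjnc" -> "GUYLGNFVJNC" -> "CNJVFNGLYUG"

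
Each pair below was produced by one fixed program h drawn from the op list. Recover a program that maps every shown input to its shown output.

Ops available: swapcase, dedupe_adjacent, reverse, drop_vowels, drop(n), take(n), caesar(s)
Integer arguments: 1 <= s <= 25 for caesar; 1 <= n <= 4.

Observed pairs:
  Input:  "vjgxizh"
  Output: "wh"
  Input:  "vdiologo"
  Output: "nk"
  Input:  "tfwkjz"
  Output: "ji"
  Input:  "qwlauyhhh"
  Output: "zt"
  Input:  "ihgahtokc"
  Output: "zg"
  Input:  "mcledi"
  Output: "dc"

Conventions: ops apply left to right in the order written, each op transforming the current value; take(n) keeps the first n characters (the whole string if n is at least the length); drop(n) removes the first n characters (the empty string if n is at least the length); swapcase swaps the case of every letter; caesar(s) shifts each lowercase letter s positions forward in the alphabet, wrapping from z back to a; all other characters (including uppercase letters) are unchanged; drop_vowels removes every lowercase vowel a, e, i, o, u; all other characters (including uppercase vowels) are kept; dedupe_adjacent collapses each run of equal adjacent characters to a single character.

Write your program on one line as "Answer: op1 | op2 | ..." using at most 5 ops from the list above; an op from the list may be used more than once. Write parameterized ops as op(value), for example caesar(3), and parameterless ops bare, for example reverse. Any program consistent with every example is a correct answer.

drop(2) | drop(1) | dedupe_adjacent | take(2) | caesar(25)

Check, running the answer program on each example:
  "vjgxizh" -> "gxizh" -> "xizh" -> "xizh" -> "xi" -> "wh"
  "vdiologo" -> "iologo" -> "ologo" -> "ologo" -> "ol" -> "nk"
  "tfwkjz" -> "wkjz" -> "kjz" -> "kjz" -> "kj" -> "ji"
  "qwlauyhhh" -> "lauyhhh" -> "auyhhh" -> "auyh" -> "au" -> "zt"
  "ihgahtokc" -> "gahtokc" -> "ahtokc" -> "ahtokc" -> "ah" -> "zg"
  "mcledi" -> "ledi" -> "edi" -> "edi" -> "ed" -> "dc"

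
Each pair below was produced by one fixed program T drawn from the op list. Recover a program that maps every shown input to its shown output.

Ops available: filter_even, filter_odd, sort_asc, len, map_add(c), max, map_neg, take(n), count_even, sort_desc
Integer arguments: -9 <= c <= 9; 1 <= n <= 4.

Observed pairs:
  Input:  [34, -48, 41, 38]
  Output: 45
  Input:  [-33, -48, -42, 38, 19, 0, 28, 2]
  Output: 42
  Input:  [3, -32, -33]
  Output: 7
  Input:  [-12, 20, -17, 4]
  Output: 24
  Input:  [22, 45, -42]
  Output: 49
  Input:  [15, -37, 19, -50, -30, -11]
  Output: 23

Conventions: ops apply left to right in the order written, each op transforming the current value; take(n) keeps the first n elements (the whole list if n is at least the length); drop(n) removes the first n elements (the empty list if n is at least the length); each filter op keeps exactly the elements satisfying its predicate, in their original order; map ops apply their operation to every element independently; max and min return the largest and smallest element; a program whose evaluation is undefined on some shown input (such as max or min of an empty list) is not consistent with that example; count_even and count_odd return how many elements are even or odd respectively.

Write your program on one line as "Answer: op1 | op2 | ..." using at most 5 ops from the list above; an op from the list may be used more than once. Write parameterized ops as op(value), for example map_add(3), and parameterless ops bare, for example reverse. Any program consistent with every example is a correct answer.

sort_desc | take(4) | map_add(4) | max

Check, running the answer program on each example:
  [34, -48, 41, 38] -> [41, 38, 34, -48] -> [41, 38, 34, -48] -> [45, 42, 38, -44] -> 45
  [-33, -48, -42, 38, 19, 0, 28, 2] -> [38, 28, 19, 2, 0, -33, -42, -48] -> [38, 28, 19, 2] -> [42, 32, 23, 6] -> 42
  [3, -32, -33] -> [3, -32, -33] -> [3, -32, -33] -> [7, -28, -29] -> 7
  [-12, 20, -17, 4] -> [20, 4, -12, -17] -> [20, 4, -12, -17] -> [24, 8, -8, -13] -> 24
  [22, 45, -42] -> [45, 22, -42] -> [45, 22, -42] -> [49, 26, -38] -> 49
  [15, -37, 19, -50, -30, -11] -> [19, 15, -11, -30, -37, -50] -> [19, 15, -11, -30] -> [23, 19, -7, -26] -> 23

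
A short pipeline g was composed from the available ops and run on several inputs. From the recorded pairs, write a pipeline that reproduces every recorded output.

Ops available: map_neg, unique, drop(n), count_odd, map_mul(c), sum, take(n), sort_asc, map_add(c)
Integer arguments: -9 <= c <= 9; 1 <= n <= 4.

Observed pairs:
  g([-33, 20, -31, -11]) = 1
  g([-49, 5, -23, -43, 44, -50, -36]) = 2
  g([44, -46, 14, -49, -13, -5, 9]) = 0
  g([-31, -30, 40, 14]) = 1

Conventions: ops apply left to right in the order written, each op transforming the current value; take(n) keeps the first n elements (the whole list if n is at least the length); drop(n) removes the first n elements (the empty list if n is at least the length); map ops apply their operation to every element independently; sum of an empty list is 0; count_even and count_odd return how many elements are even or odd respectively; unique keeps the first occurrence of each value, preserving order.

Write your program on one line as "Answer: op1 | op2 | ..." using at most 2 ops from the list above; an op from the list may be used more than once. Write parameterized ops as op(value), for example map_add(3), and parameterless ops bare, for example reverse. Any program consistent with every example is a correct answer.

take(2) | count_odd

Check, running the answer program on each example:
  [-33, 20, -31, -11] -> [-33, 20] -> 1
  [-49, 5, -23, -43, 44, -50, -36] -> [-49, 5] -> 2
  [44, -46, 14, -49, -13, -5, 9] -> [44, -46] -> 0
  [-31, -30, 40, 14] -> [-31, -30] -> 1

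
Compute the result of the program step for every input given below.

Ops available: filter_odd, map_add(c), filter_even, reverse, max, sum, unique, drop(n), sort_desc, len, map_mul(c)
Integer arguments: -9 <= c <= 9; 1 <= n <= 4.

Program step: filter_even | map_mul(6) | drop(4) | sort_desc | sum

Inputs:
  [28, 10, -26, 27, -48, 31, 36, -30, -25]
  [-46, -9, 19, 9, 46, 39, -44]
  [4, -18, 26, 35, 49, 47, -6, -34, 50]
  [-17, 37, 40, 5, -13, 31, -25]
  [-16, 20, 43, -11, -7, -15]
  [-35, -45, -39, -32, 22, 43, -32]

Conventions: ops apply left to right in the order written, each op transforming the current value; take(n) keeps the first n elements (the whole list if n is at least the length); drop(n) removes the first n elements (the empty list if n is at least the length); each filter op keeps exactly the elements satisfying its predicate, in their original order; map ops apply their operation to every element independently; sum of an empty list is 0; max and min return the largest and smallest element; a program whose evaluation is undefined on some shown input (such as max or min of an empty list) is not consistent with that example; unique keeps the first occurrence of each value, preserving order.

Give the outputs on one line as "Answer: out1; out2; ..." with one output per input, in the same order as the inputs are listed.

Execution, op by op:
  [28, 10, -26, 27, -48, 31, 36, -30, -25] -> [28, 10, -26, -48, 36, -30] -> [168, 60, -156, -288, 216, -180] -> [216, -180] -> [216, -180] -> 36
  [-46, -9, 19, 9, 46, 39, -44] -> [-46, 46, -44] -> [-276, 276, -264] -> [] -> [] -> 0
  [4, -18, 26, 35, 49, 47, -6, -34, 50] -> [4, -18, 26, -6, -34, 50] -> [24, -108, 156, -36, -204, 300] -> [-204, 300] -> [300, -204] -> 96
  [-17, 37, 40, 5, -13, 31, -25] -> [40] -> [240] -> [] -> [] -> 0
  [-16, 20, 43, -11, -7, -15] -> [-16, 20] -> [-96, 120] -> [] -> [] -> 0
  [-35, -45, -39, -32, 22, 43, -32] -> [-32, 22, -32] -> [-192, 132, -192] -> [] -> [] -> 0

36; 0; 96; 0; 0; 0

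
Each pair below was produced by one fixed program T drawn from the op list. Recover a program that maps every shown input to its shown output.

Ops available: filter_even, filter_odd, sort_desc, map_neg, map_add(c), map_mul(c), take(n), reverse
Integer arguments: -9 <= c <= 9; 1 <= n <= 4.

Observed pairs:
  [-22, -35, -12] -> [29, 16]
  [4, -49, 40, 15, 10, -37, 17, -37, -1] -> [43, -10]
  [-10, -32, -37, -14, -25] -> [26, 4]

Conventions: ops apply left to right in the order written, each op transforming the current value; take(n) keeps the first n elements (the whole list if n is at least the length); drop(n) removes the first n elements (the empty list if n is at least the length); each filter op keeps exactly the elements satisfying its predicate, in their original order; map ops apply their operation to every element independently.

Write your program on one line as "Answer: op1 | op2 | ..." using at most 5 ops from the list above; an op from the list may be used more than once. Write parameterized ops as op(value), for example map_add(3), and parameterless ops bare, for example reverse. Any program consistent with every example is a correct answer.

map_neg | map_add(-6) | take(2) | reverse

Check, running the answer program on each example:
  [-22, -35, -12] -> [22, 35, 12] -> [16, 29, 6] -> [16, 29] -> [29, 16]
  [4, -49, 40, 15, 10, -37, 17, -37, -1] -> [-4, 49, -40, -15, -10, 37, -17, 37, 1] -> [-10, 43, -46, -21, -16, 31, -23, 31, -5] -> [-10, 43] -> [43, -10]
  [-10, -32, -37, -14, -25] -> [10, 32, 37, 14, 25] -> [4, 26, 31, 8, 19] -> [4, 26] -> [26, 4]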